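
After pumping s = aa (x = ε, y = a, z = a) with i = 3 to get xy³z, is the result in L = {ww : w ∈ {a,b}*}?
Yes

xy³z = ε · aaa · a = aaaa.
aaaa splits into halves aa · aa, which are equal, so it is in L (w = aa).
(A single pumped string landing in L is not a contradiction by itself; a non-regularity proof needs some i for which xy^i z ∉ L, for every admissible decomposition.)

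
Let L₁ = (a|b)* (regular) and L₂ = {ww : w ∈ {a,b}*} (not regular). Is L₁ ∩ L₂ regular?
No — L₁ ∩ L₂ is not regular.

(a|b)* is all strings over {a,b}, so L₁ ∩ L₂ = {ww : w ∈ {a,b}*} = L₂ itself, which is not regular (pump s = a^p b a^p b).

Note that the bare facts "L₁ regular, L₂ non-regular" do not settle the question by themselves: the closure of regular languages under ∪, ∩, complement and difference applies only when BOTH operands are regular. With a non-regular operand the result can come out regular or non-regular depending on the specific languages, so one has to work out L₁ ∩ L₂ for this particular pair, as above.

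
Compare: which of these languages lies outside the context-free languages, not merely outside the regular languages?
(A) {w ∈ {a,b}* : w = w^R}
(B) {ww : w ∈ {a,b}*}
(B) {ww : w ∈ {a,b}*}

(B) {ww : w ∈ {a,b}*} requires the CFL pumping lemma.

- {w ∈ {a,b}* : w = w^R} is context-free (but not regular)
  • Can be shown non-regular with the regular pumping lemma
  • After pumping, the string is no longer symmetric

- {ww : w ∈ {a,b}*} is NOT context-free
  • Requires the CFL pumping lemma to prove
  • Cannot verify equality of two arbitrary substrings

The CFL pumping lemma is "stronger" in that it can prove non-membership
in the larger class of context-free languages.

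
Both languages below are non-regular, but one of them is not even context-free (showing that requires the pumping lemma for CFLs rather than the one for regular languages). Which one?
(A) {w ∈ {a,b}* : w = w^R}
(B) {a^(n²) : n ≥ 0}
(B) {a^(n²) : n ≥ 0}

(B) {a^(n²) : n ≥ 0} requires the CFL pumping lemma.

- {w ∈ {a,b}* : w = w^R} is context-free (but not regular)
  • Can be shown non-regular with the regular pumping lemma
  • After pumping, the string is no longer symmetric

- {a^(n²) : n ≥ 0} is NOT context-free
  • Requires the CFL pumping lemma to prove
  • Gaps between squares grow unboundedly

The CFL pumping lemma is "stronger" in that it can prove non-membership
in the larger class of context-free languages.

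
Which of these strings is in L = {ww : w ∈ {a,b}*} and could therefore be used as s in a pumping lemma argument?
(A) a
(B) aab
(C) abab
(C) abab

The pumping lemma is applied to a string s that lies in L, so first check membership of each option:
- (A) a has odd length 1, so it cannot be written as ww and is not in L ✗
- (B) aab has odd length 3, so it cannot be written as ww and is not in L ✗
- (C) abab splits into halves ab · ab, which are equal, so it is in L (w = ab) ✓

Only (C) abab is in L, so it is the only candidate that could play the role of s.
(In a complete proof one picks s in terms of the pumping length p so that |s| ≥ p is guaranteed; a fixed string like abab illustrates the shape of such an s.)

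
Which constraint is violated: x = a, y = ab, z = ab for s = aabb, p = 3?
Violated: xyz = s

The decomposition x = a, y = ab, z = ab for s = aabb with p = 3
violates the constraint: xyz = s

xyz = 'a' + 'ab' + 'ab' = 'aabab' ≠ 'aabb' = s. The decomposition doesn't reconstruct s.

Pumping lemma constraints:
1. xyz = s (decomposition is valid)
2. |xy| ≤ p
3. |y| > 0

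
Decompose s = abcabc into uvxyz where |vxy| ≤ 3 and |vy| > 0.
u='ab', v='c', x='a', y='b', z='c'

For s = abcabc with pumping length p = 3:

One valid decomposition:
- u = 'ab'
- v = 'c'
- x = 'a'
- y = 'b'
- z = 'c'

Verification:
- uvxyz = 'ab' + 'c' + 'a' + 'b' + 'c' = abcabc ✓
- |vxy| = |'cab'| = 3 ≤ 3 ✓
- |vy| = |'cb'| = 2 > 0 ✓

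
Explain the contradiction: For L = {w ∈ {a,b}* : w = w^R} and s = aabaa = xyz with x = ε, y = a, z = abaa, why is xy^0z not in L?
xy⁰z = abaa ∉ L

Pumping with i = 0 replaces y = a by y⁰ = ε:
- Original: s = xyz = aabaa; aabaa reversed is aabaa, the same string, so it is a palindrome and is in L
- Pumped: xy⁰z = ε · ε · abaa = abaa
- abaa reversed is aaba ≠ abaa, so it is not a palindrome and is not in L

The pumping lemma would require xy⁰z ∈ L, so this decomposition yields a contradiction.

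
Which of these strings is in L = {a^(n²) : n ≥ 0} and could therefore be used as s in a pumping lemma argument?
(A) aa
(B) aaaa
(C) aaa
(B) aaaa

The pumping lemma is applied to a string s that lies in L, so first check membership of each option:
- (A) aa has length 2, strictly between 1² = 1 and 2² = 4, so it is not in L ✗
- (B) aaaa has length 4 = 2², a perfect square, so it is in L ✓
- (C) aaa has length 3, strictly between 1² = 1 and 2² = 4, so it is not in L ✗

Only (B) aaaa is in L, so it is the only candidate that could play the role of s.
(In a complete proof one picks s in terms of the pumping length p so that |s| ≥ p is guaranteed; a fixed string like aaaa illustrates the shape of such an s.)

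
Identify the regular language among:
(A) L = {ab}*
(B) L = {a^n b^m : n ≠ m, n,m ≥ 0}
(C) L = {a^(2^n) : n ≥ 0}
(A) {ab}*

(A) L = {ab}* is regular.

This can be recognized by a finite automaton (DFA/NFA).
Regular expressions like {ab}* define regular languages.

The other choices are not regular:
- {a^(2^n) : n ≥ 0}: After pumping, length is no longer a power of 2
- {a^n b^m : n ≠ m, n,m ≥ 0}: After pumping a's, we can make n = m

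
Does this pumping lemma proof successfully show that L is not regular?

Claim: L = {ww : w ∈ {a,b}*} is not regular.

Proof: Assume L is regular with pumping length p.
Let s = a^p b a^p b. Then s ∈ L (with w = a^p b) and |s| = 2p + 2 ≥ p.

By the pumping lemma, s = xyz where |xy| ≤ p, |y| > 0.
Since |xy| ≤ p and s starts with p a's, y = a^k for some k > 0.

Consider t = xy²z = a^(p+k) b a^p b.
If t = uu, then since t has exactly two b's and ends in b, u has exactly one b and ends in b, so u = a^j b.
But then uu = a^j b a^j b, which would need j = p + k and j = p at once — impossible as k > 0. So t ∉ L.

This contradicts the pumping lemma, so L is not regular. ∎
The proof is correct.

This proof is valid because:
1. s = a^p b a^p b is in L and is chosen in terms of p, so |s| ≥ p holds for every p
2. The decomposition analysis is correct: |xy| ≤ p forces y to lie inside the leading a's
3. The contradiction is valid: the argument shows a^(p+k) b a^p b cannot be split into two equal halves
4. The conclusion follows logically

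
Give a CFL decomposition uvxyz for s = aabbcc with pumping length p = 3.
u='aa', v='b', x='b', y='c', z='c'

For s = aabbcc with pumping length p = 3:

One valid decomposition:
- u = 'aa'
- v = 'b'
- x = 'b'
- y = 'c'
- z = 'c'

Verification:
- uvxyz = 'aa' + 'b' + 'b' + 'c' + 'c' = aabbcc ✓
- |vxy| = |'bbc'| = 3 ≤ 3 ✓
- |vy| = |'bc'| = 2 > 0 ✓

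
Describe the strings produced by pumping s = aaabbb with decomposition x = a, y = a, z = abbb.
{xy^i z : i ≥ 0} = {a^(2+i) b^3 : i ≥ 0} = {aabbb, aaabbb, aaaabbb, ...}

With x = a, y = a, z = abbb: Starting with aaabbb and pumping the second 'a', we get strings with 2+i a's followed by 3 b's for i = 0, 1, 2, ...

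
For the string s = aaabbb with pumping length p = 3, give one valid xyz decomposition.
x = 'a', y = 'a', z = 'abbb'

For s = aaabbb and p = 3, one valid decomposition is:
- x = 'a' (length 1)
- y = 'a' (length 1)
- z = 'abbb' (length 4)

Verification:
- xyz = 'a' + 'a' + 'abbb' = aaabbb ✓
- |xy| = 2 ≤ 3 ✓
- |y| = 1 > 0 ✓

All pumping lemma constraints are satisfied.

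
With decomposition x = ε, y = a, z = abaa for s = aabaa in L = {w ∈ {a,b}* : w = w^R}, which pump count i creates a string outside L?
i = 2

xy²z = ε · aa · abaa = aaabaa; aaabaa reversed is aabaaa ≠ aaabaa, so it is not a palindrome and is not in L.
(Other choices also work, e.g. i = 0, 3; only i = 1 is guaranteed to stay in L since xy¹z = s.)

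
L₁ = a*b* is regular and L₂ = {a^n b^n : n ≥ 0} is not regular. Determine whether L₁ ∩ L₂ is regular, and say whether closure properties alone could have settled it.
No — L₁ ∩ L₂ is not regular.

Every string a^n b^n already lies in a*b*, so L₁ ∩ L₂ = {a^n b^n : n ≥ 0} = L₂ itself, which is the standard non-regular language (pump s = a^p b^p).

Note that the bare facts "L₁ regular, L₂ non-regular" do not settle the question by themselves: the closure of regular languages under ∪, ∩, complement and difference applies only when BOTH operands are regular. With a non-regular operand the result can come out regular or non-regular depending on the specific languages, so one has to work out L₁ ∩ L₂ for this particular pair, as above.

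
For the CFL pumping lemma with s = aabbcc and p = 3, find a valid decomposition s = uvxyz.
u='aa', v='b', x='b', y='c', z='c'

For s = aabbcc with pumping length p = 3:

One valid decomposition:
- u = 'aa'
- v = 'b'
- x = 'b'
- y = 'c'
- z = 'c'

Verification:
- uvxyz = 'aa' + 'b' + 'b' + 'c' + 'c' = aabbcc ✓
- |vxy| = |'bbc'| = 3 ≤ 3 ✓
- |vy| = |'bc'| = 2 > 0 ✓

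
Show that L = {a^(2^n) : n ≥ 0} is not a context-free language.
Assume for contradiction that L is context-free, and let p ≥ 1 be the pumping length given by the pumping lemma for CFLs.
Choose s = a^(2^p). Then s ∈ L and |s| = 2^p ≥ p.
By the CFL pumping lemma, s = uvxyz for some u, v, x, y, z with |vxy| ≤ p, |vy| ≥ 1, and uv^i xy^i z ∈ L for every i ≥ 0.
All symbols are a's, so only lengths matter: let k = |vy|, with 1 ≤ k ≤ |vxy| ≤ p < 2^p.

Take i = 2: |uv²xy²z| = 2^p + k, and 2^p < 2^p + k < 2^p + 2^p = 2^(p+1).
So the length lies strictly between consecutive powers of two and is not a power of 2; uv²xy²z ∉ L.

This contradicts the CFL pumping lemma, which requires uv^i xy^i z ∈ L for all i ≥ 0.
Hence L = {a^(2^n) : n ≥ 0} is not context-free. ∎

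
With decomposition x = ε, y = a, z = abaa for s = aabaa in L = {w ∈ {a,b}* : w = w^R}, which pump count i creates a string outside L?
i = 0

xy⁰z = ε · ε · abaa = abaa; abaa reversed is aaba ≠ abaa, so it is not a palindrome and is not in L.
(Other choices also work, e.g. i = 2, 3; only i = 1 is guaranteed to stay in L since xy¹z = s.)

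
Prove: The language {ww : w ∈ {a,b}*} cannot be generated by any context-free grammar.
Assume for contradiction that L is context-free, and let p ≥ 1 be the pumping length given by the pumping lemma for CFLs.
Choose s = a^p b^p a^p b^p. Then s ∈ L (take w = a^p b^p) and |s| = 4p ≥ p.
By the CFL pumping lemma, s = uvxyz for some u, v, x, y, z with |vxy| ≤ p, |vy| ≥ 1, and uv^i xy^i z ∈ L for every i ≥ 0.

Write s as four blocks A₁ B₁ A₂ B₂ with A₁ = A₂ = a^p and B₁ = B₂ = b^p. Since |vxy| ≤ p, the window vxy lies inside at most two adjacent blocks. Take i = 0 and let t = uxz, so |t| = 4p − |vy| with 1 ≤ |vy| ≤ p. If |t| is odd, t ∉ L immediately, so assume |vy| is even (hence |vy| ≥ 2) and |t|/2 = 2p − |vy|/2, which satisfies p ≤ |t|/2 ≤ 2p − 1.

Case 1 (vxy inside A₁B₁): t = a^(p−j) b^(p−l) a^p b^p with j + l = |vy|. The second half of t has length < 2p, so it is a suffix of the trailing a^p b^p and ends in b; the first half is a^(p−j) b^(p−l) a^((j+l)/2), which ends in a because (j+l)/2 ≥ 1. The halves differ, so t ∉ L.

Case 2 (vxy inside B₁A₂, straddling the middle): t = a^p b^(p−j) a^(p−l) b^p with j + l = |vy|. If t = ww, then w is a prefix of t of length ≥ p, so w begins with a^p; and w is a suffix of t of length ≥ p, so w ends with b^p. That forces |w| ≥ 2p, contradicting |w| = |t|/2 ≤ 2p − 1. So t ∉ L.

Case 3 (vxy inside A₂B₂): t = a^p b^p a^(p−j) b^(p−l) with j + l = |vy|. The first half of t is a prefix of a^p b^p, so it begins with a; the second half is b^((j+l)/2) a^(p−j) b^(p−l), which begins with b. The halves differ, so t ∉ L.

In every case uv⁰xy⁰z = uxz ∉ L.

This contradicts the CFL pumping lemma, which requires uv^i xy^i z ∈ L for all i ≥ 0.
Hence L = {ww : w ∈ {a,b}*} is not context-free. ∎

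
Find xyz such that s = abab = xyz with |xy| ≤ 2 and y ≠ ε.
x = '', y = 'a', z = 'bab'

For s = abab and p = 2, one valid decomposition is:
- x = '' (length 0)
- y = 'a' (length 1)
- z = 'bab' (length 3)

Verification:
- xyz = '' + 'a' + 'bab' = abab ✓
- |xy| = 1 ≤ 2 ✓
- |y| = 1 > 0 ✓

All pumping lemma constraints are satisfied.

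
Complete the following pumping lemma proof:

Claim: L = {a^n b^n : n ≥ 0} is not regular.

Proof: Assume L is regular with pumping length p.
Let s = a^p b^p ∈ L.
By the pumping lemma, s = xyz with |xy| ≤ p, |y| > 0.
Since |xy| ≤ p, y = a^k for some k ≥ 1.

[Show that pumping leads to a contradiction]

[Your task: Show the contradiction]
Consider xy²z = a^(p+k) b^p.

Since k ≥ 1, we have p + k > p.
So xy²z has more a's than b's: (p+k) a's vs p b's.
This means xy²z ∉ L because a^n b^n requires equal counts.

This contradicts the pumping lemma which states xy²z ∈ L.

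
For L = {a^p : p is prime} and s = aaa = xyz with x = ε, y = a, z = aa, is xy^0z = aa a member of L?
Yes

xy⁰z = ε · ε · aa = aa.
aa has length 2, which is prime, so it is in L.
(A single pumped string landing in L is not a contradiction by itself; a non-regularity proof needs some i for which xy^i z ∉ L, for every admissible decomposition.)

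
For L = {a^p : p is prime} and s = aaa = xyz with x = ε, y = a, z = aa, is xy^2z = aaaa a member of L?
No

xy²z = ε · aa · aa = aaaa.
aaaa has length 4 = 2 × 2, which is not prime, so it is not in L.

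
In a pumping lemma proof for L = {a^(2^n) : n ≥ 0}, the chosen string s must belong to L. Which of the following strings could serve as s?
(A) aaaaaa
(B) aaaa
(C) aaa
(B) aaaa

The pumping lemma is applied to a string s that lies in L, so first check membership of each option:
- (A) aaaaaa has length 6, strictly between 2^2 = 4 and 2^3 = 8, so it is not in L ✗
- (B) aaaa has length 4 = 2^2, so it is in L ✓
- (C) aaa has length 3, strictly between 2^1 = 2 and 2^2 = 4, so it is not in L ✗

Only (B) aaaa is in L, so it is the only candidate that could play the role of s.
(In a complete proof one picks s in terms of the pumping length p so that |s| ≥ p is guaranteed; a fixed string like aaaa illustrates the shape of such an s.)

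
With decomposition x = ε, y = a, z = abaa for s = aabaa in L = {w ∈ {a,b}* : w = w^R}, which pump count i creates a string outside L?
i = 2

xy²z = ε · aa · abaa = aaabaa; aaabaa reversed is aabaaa ≠ aaabaa, so it is not a palindrome and is not in L.
(Other choices also work, e.g. i = 0, 3; only i = 1 is guaranteed to stay in L since xy¹z = s.)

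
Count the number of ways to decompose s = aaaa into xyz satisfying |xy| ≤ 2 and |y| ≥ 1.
3

For s = 'aaaa' with pumping length p = 2:

Constraints: |xy| ≤ 2, |y| > 0

Valid decompositions (|xy| ≤ p, |y| ≥ 1):
  • x='', y='a', z='aaa'
  • x='a', y='a', z='aa'
  • x='', y='aa', z='aa'

Total count: 3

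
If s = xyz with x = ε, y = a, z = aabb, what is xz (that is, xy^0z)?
aabb

Given x = '', y = 'a', z = 'aabb' and i = 0:

xy^0z = x + y·y·...·y (0 times) + z
       = '' + 'a'^0 + 'aabb'
       = '' + '' + 'aabb'
       = 'aabb'

The pumped string is 'aabb' with length 4.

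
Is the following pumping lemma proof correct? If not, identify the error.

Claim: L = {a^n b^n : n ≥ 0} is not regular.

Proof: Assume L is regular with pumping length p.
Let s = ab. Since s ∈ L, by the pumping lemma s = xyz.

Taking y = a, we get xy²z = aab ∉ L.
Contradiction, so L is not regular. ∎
The proof is INCORRECT.

Error: The string s = ab may be shorter than p.
The pumping lemma only applies to strings with |s| ≥ p, and p is not under our control.
We must choose s in terms of p, e.g. s = a^p b^p, to ensure |s| ≥ p.
(The proof also fixes one particular y; a valid argument must handle every decomposition with |xy| ≤ p and |y| ≥ 1 — for s = a^p b^p this forces y = a^k, and then xy²z = a^(p+k) b^p ∉ L.)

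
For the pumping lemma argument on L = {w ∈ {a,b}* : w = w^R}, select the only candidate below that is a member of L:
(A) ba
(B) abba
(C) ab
(B) abba

The pumping lemma is applied to a string s that lies in L, so first check membership of each option:
- (A) ba reversed is ab ≠ ba, so it is not a palindrome and is not in L ✗
- (B) abba reversed is abba, the same string, so it is a palindrome and is in L ✓
- (C) ab reversed is ba ≠ ab, so it is not a palindrome and is not in L ✗

Only (B) abba is in L, so it is the only candidate that could play the role of s.
(In a complete proof one picks s in terms of the pumping length p so that |s| ≥ p is guaranteed; a fixed string like abba illustrates the shape of such an s.)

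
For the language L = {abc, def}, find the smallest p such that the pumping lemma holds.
p = 4

For a finite language L, the pumping lemma holds vacuously if p > max|s| for s ∈ L.

The longest string in L = {abc, def} has length 3.
If p = 4, then no string s ∈ L has |s| ≥ p, so the condition is vacuously true.

The minimum pumping length is p = 4.

Why no smaller p works: for any p ≤ 3, the longest string s ∈ L has |s| = 3 ≥ p, so it would
have to be pumpable; but pumping up (i = 2, 3, ...) produces ever longer strings, which cannot all lie in the
finite language L. So the pumping property fails for every p ≤ 3.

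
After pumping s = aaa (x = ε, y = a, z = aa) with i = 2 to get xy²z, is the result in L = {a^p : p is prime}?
No

xy²z = ε · aa · aa = aaaa.
aaaa has length 4 = 2 × 2, which is not prime, so it is not in L.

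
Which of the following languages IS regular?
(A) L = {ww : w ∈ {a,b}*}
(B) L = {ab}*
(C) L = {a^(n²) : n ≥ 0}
(B) {ab}*

(B) L = {ab}* is regular.

This can be recognized by a finite automaton (DFA/NFA).
Regular expressions like {ab}* define regular languages.

The other choices are not regular:
- {a^(n²) : n ≥ 0}: After pumping, length is no longer a perfect square
- {ww : w ∈ {a,b}*}: After pumping, the two halves no longer match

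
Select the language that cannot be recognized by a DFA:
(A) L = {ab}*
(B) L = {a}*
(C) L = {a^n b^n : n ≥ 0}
(C) {a^n b^n : n ≥ 0}

(C) L = {a^n b^n : n ≥ 0} is NOT regular.

The pumping lemma can be used to prove this:
After pumping, the number of a's and b's become unequal

The other languages are regular because they can be recognized by finite automata.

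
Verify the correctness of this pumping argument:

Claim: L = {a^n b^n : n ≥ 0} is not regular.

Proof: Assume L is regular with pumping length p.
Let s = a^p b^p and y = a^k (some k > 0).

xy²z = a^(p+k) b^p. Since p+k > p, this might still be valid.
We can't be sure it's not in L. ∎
The proof is INCORRECT.

Error: The conclusion is wrong.
xy²z = a^(p+k) b^p is definitely NOT in L because the number of a's (p+k) ≠ number of b's (p).
The proof incorrectly doubts what is actually a valid contradiction.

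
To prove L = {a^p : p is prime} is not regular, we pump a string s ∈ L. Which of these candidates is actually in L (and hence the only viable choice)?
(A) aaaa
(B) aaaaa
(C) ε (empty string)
(B) aaaaa

The pumping lemma is applied to a string s that lies in L, so first check membership of each option:
- (A) aaaa has length 4 = 2 × 2, which is not prime, so it is not in L ✗
- (B) aaaaa has length 5, which is prime, so it is in L ✓
- (C) ε has length 0, which is not prime, so it is not in L ✗

Only (B) aaaaa is in L, so it is the only candidate that could play the role of s.
(In a complete proof one picks s in terms of the pumping length p so that |s| ≥ p is guaranteed; a fixed string like aaaaa illustrates the shape of such an s.)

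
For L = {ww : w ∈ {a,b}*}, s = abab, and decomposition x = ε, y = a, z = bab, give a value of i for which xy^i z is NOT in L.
i = 0

xy⁰z = ε · ε · bab = bab; bab has odd length 3, so it cannot be written as ww and is not in L.
(Other choices also work, e.g. i = 2, 3; only i = 1 is guaranteed to stay in L since xy¹z = s.)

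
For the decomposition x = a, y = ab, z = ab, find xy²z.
aababab

Given x = 'a', y = 'ab', z = 'ab' and i = 2:

xy^2z = x + y·y·...·y (2 times) + z
       = 'a' + 'ab'^2 + 'ab'
       = 'a' + 'abab' + 'ab'
       = 'aababab'

The pumped string is 'aababab' with length 7.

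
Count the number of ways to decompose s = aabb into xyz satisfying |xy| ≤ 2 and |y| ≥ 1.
3

For s = 'aabb' with pumping length p = 2:

Constraints: |xy| ≤ 2, |y| > 0

Valid decompositions (|xy| ≤ p, |y| ≥ 1):
  • x='', y='a', z='abb'
  • x='a', y='a', z='bb'
  • x='', y='aa', z='bb'

Total count: 3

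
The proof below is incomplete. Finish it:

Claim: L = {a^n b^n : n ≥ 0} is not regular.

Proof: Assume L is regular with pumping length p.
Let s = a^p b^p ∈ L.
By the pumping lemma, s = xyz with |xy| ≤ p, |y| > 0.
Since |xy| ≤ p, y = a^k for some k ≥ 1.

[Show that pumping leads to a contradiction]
Consider xy²z = a^(p+k) b^p.

Since k ≥ 1, we have p + k > p.
So xy²z has more a's than b's: (p+k) a's vs p b's.
This means xy²z ∉ L because a^n b^n requires equal counts.

This contradicts the pumping lemma which states xy²z ∈ L.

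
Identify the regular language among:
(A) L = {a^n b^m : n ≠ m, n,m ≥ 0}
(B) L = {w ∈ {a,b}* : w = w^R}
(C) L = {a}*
(C) {a}*

(C) L = {a}* is regular.

This can be recognized by a finite automaton (DFA/NFA).
Regular expressions like {a}* define regular languages.

The other choices are not regular:
- {a^n b^m : n ≠ m, n,m ≥ 0}: After pumping a's, we can make n = m
- {w ∈ {a,b}* : w = w^R}: After pumping, the string is no longer symmetric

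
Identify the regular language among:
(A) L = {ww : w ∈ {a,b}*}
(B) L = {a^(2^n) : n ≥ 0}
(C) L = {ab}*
(C) {ab}*

(C) L = {ab}* is regular.

This can be recognized by a finite automaton (DFA/NFA).
Regular expressions like {ab}* define regular languages.

The other choices are not regular:
- {ww : w ∈ {a,b}*}: After pumping, the two halves no longer match
- {a^(2^n) : n ≥ 0}: After pumping, length is no longer a power of 2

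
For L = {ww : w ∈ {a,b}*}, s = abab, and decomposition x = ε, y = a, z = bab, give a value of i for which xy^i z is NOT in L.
i = 0

xy⁰z = ε · ε · bab = bab; bab has odd length 3, so it cannot be written as ww and is not in L.
(Other choices also work, e.g. i = 2, 3; only i = 1 is guaranteed to stay in L since xy¹z = s.)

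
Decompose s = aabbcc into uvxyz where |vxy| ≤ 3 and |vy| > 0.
u='aa', v='b', x='b', y='c', z='c'

For s = aabbcc with pumping length p = 3:

One valid decomposition:
- u = 'aa'
- v = 'b'
- x = 'b'
- y = 'c'
- z = 'c'

Verification:
- uvxyz = 'aa' + 'b' + 'b' + 'c' + 'c' = aabbcc ✓
- |vxy| = |'bbc'| = 3 ≤ 3 ✓
- |vy| = |'bc'| = 2 > 0 ✓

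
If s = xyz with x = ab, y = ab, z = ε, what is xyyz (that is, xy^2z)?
ababab

Given x = 'ab', y = 'ab', z = '' and i = 2:

xy^2z = x + y·y·...·y (2 times) + z
       = 'ab' + 'ab'^2 + ''
       = 'ab' + 'abab' + ''
       = 'ababab'

The pumped string is 'ababab' with length 6.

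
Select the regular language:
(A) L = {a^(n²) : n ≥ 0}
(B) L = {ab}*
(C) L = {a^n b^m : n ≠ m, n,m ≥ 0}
(B) {ab}*

(B) L = {ab}* is regular.

This can be recognized by a finite automaton (DFA/NFA).
Regular expressions like {ab}* define regular languages.

The other choices are not regular:
- {a^(n²) : n ≥ 0}: After pumping, length is no longer a perfect square
- {a^n b^m : n ≠ m, n,m ≥ 0}: After pumping a's, we can make n = m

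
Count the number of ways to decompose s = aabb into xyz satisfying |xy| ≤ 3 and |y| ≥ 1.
6

For s = 'aabb' with pumping length p = 3:

Constraints: |xy| ≤ 3, |y| > 0

Valid decompositions (|xy| ≤ p, |y| ≥ 1):
  • x='', y='a', z='abb'
  • x='a', y='a', z='bb'
  • x='', y='aa', z='bb'
  • x='aa', y='b', z='b'
  • x='a', y='ab', z='b'
  • x='', y='aab', z='b'

Total count: 6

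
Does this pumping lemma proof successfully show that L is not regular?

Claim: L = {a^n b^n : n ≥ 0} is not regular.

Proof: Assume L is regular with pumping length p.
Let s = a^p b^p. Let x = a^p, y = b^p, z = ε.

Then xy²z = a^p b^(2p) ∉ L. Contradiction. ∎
The proof is INCORRECT.

Error: The decomposition violates |xy| ≤ p.
With x = a^p and y = b^p, we have |xy| = 2p > p.
The pumping lemma requires |xy| ≤ p, so y must be within the first p characters.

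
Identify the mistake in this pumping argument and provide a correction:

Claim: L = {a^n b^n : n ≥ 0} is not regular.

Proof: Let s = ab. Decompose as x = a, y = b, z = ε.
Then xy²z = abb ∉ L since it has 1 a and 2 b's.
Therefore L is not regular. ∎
Error: The string s = ab might be shorter than the pumping length p.

Correction: Choose s = a^p b^p to ensure |s| ≥ p. Also, the decomposition is wrong: with |xy| ≤ p, y cannot include b's when s starts with p a's.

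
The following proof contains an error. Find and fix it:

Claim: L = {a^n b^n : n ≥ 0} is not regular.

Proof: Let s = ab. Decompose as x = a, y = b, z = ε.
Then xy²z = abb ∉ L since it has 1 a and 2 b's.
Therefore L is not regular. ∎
Error: The string s = ab might be shorter than the pumping length p.

Correction: Choose s = a^p b^p to ensure |s| ≥ p. Also, the decomposition is wrong: with |xy| ≤ p, y cannot include b's when s starts with p a's.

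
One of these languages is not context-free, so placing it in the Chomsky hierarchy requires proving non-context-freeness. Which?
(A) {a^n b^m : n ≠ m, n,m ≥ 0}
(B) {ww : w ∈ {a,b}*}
(B) {ww : w ∈ {a,b}*}

(B) {ww : w ∈ {a,b}*} requires the CFL pumping lemma.

- {a^n b^m : n ≠ m, n,m ≥ 0} is context-free (but not regular)
  • Can be shown non-regular with the regular pumping lemma
  • After pumping a's, we can make n = m

- {ww : w ∈ {a,b}*} is NOT context-free
  • Requires the CFL pumping lemma to prove
  • Even a PDA cannot compare two arbitrary halves symbol by symbol; CFL pumping on a^p b^p a^p b^p fails

The CFL pumping lemma is "stronger" in that it can prove non-membership
in the larger class of context-free languages.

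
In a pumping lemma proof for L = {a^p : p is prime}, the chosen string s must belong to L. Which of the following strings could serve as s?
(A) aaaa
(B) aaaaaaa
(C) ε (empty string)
(B) aaaaaaa

The pumping lemma is applied to a string s that lies in L, so first check membership of each option:
- (A) aaaa has length 4 = 2 × 2, which is not prime, so it is not in L ✗
- (B) aaaaaaa has length 7, which is prime, so it is in L ✓
- (C) ε has length 0, which is not prime, so it is not in L ✗

Only (B) aaaaaaa is in L, so it is the only candidate that could play the role of s.
(In a complete proof one picks s in terms of the pumping length p so that |s| ≥ p is guaranteed; a fixed string like aaaaaaa illustrates the shape of such an s.)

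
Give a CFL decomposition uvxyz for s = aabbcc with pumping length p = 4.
u='a', v='a', x='bb', y='c', z='c'

For s = aabbcc with pumping length p = 4:

One valid decomposition:
- u = 'a'
- v = 'a'
- x = 'bb'
- y = 'c'
- z = 'c'

Verification:
- uvxyz = 'a' + 'a' + 'bb' + 'c' + 'c' = aabbcc ✓
- |vxy| = |'abbc'| = 4 ≤ 4 ✓
- |vy| = |'ac'| = 2 > 0 ✓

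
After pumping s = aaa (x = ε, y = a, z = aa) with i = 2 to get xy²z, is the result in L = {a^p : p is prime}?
No

xy²z = ε · aa · aa = aaaa.
aaaa has length 4 = 2 × 2, which is not prime, so it is not in L.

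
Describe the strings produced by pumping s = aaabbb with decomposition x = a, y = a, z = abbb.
{xy^i z : i ≥ 0} = {a^(2+i) b^3 : i ≥ 0} = {aabbb, aaabbb, aaaabbb, ...}

With x = a, y = a, z = abbb: Starting with aaabbb and pumping the second 'a', we get strings with 2+i a's followed by 3 b's for i = 0, 1, 2, ...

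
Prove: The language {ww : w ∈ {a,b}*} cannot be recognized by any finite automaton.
Assume for contradiction that L is regular, and let p ≥ 1 be the pumping length given by the pumping lemma.
Choose s = a^p b a^p b. Then s ∈ L (take w = a^p b) and |s| = 2p + 2 ≥ p.
By the pumping lemma, s = xyz for some x, y, z with |xy| ≤ p, |y| ≥ 1, and xy^i z ∈ L for every i ≥ 0.
Since |xy| ≤ p and the first p symbols of s are all a's, y = a^k for some k with 1 ≤ k ≤ p.

Take i = 2: t = xy²z = a^(p + k) b a^p b.
Suppose t = uu for some string u. The string t contains exactly two b's and ends in b, so u contains exactly one b and ends in b; hence u = a^j b for some j, and uu = a^j b a^j b. Comparing with t = a^(p + k) b a^p b forces j = p + k (first block) and j = p (second block), which is impossible since k ≥ 1. So t ∉ L.

This contradicts the pumping lemma, which requires xy^i z ∈ L for all i ≥ 0.
Hence L = {ww : w ∈ {a,b}*} is not regular. ∎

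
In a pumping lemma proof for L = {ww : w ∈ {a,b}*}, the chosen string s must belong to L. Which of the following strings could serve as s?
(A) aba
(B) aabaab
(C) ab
(B) aabaab

The pumping lemma is applied to a string s that lies in L, so first check membership of each option:
- (A) aba has odd length 3, so it cannot be written as ww and is not in L ✗
- (B) aabaab splits into halves aab · aab, which are equal, so it is in L (w = aab) ✓
- (C) ab has length 2; its halves are a and b, which differ, so it is not in L ✗

Only (B) aabaab is in L, so it is the only candidate that could play the role of s.
(In a complete proof one picks s in terms of the pumping length p so that |s| ≥ p is guaranteed; a fixed string like aabaab illustrates the shape of such an s.)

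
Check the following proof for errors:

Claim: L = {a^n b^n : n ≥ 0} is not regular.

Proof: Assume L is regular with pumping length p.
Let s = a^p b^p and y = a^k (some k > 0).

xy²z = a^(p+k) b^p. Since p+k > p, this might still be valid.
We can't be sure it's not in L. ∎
The proof is INCORRECT.

Error: The conclusion is wrong.
xy²z = a^(p+k) b^p is definitely NOT in L because the number of a's (p+k) ≠ number of b's (p).
The proof incorrectly doubts what is actually a valid contradiction.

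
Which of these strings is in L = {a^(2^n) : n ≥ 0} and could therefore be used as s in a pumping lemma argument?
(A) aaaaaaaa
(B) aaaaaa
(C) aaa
(A) aaaaaaaa

The pumping lemma is applied to a string s that lies in L, so first check membership of each option:
- (A) aaaaaaaa has length 8 = 2^3, so it is in L ✓
- (B) aaaaaa has length 6, strictly between 2^2 = 4 and 2^3 = 8, so it is not in L ✗
- (C) aaa has length 3, strictly between 2^1 = 2 and 2^2 = 4, so it is not in L ✗

Only (A) aaaaaaaa is in L, so it is the only candidate that could play the role of s.
(In a complete proof one picks s in terms of the pumping length p so that |s| ≥ p is guaranteed; a fixed string like aaaaaaaa illustrates the shape of such an s.)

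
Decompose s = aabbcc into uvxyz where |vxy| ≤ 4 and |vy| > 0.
u='a', v='a', x='bb', y='c', z='c'

For s = aabbcc with pumping length p = 4:

One valid decomposition:
- u = 'a'
- v = 'a'
- x = 'bb'
- y = 'c'
- z = 'c'

Verification:
- uvxyz = 'a' + 'a' + 'bb' + 'c' + 'c' = aabbcc ✓
- |vxy| = |'abbc'| = 4 ≤ 4 ✓
- |vy| = |'ac'| = 2 > 0 ✓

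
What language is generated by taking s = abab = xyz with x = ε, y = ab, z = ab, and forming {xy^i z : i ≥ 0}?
{xy^i z : i ≥ 0} = {(ab)^(i+1) : i ≥ 0} = {ab, abab, ababab, ...}

With x = ε, y = ab, z = ab: Pumping 'ab' gives strings of alternating a's and b's.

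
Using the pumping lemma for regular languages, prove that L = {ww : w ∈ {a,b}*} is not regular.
Assume for contradiction that L is regular, and let p ≥ 1 be the pumping length given by the pumping lemma.
Choose s = a^p b a^p b. Then s ∈ L (take w = a^p b) and |s| = 2p + 2 ≥ p.
By the pumping lemma, s = xyz for some x, y, z with |xy| ≤ p, |y| ≥ 1, and xy^i z ∈ L for every i ≥ 0.
Since |xy| ≤ p and the first p symbols of s are all a's, y = a^k for some k with 1 ≤ k ≤ p.

Take i = 2: t = xy²z = a^(p + k) b a^p b.
Suppose t = uu for some string u. The string t contains exactly two b's and ends in b, so u contains exactly one b and ends in b; hence u = a^j b for some j, and uu = a^j b a^j b. Comparing with t = a^(p + k) b a^p b forces j = p + k (first block) and j = p (second block), which is impossible since k ≥ 1. So t ∉ L.

This contradicts the pumping lemma, which requires xy^i z ∈ L for all i ≥ 0.
Hence L = {ww : w ∈ {a,b}*} is not regular. ∎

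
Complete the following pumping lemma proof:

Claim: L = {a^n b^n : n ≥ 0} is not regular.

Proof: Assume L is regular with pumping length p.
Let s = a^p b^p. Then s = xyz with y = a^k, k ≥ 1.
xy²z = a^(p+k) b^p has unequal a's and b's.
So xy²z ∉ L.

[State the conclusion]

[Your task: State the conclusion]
This contradicts the pumping lemma for regular languages,
which guarantees xy^i z ∈ L for all i ≥ 0.

Since our assumption that L is regular leads to a contradiction,
we conclude that L = {a^n b^n : n ≥ 0} is NOT regular. ∎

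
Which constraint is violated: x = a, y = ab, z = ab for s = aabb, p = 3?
Violated: xyz = s

The decomposition x = a, y = ab, z = ab for s = aabb with p = 3
violates the constraint: xyz = s

xyz = 'a' + 'ab' + 'ab' = 'aabab' ≠ 'aabb' = s. The decomposition doesn't reconstruct s.

Pumping lemma constraints:
1. xyz = s (decomposition is valid)
2. |xy| ≤ p
3. |y| > 0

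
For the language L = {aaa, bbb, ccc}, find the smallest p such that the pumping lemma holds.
p = 4

For a finite language L, the pumping lemma holds vacuously if p > max|s| for s ∈ L.

The longest string in L = {aaa, bbb, ccc} has length 3.
If p = 4, then no string s ∈ L has |s| ≥ p, so the condition is vacuously true.

The minimum pumping length is p = 4.

Why no smaller p works: for any p ≤ 3, the longest string s ∈ L has |s| = 3 ≥ p, so it would
have to be pumpable; but pumping up (i = 2, 3, ...) produces ever longer strings, which cannot all lie in the
finite language L. So the pumping property fails for every p ≤ 3.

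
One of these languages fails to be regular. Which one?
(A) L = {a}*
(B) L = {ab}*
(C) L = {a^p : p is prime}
(C) {a^p : p is prime}

(C) L = {a^p : p is prime} is NOT regular.

The pumping lemma can be used to prove this:
After pumping, the length becomes composite

The other languages are regular because they can be recognized by finite automata.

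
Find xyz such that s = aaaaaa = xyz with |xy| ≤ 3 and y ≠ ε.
x = '', y = 'aa', z = 'aaaa'

For s = aaaaaa and p = 3, one valid decomposition is:
- x = '' (length 0)
- y = 'aa' (length 2)
- z = 'aaaa' (length 4)

Verification:
- xyz = '' + 'aa' + 'aaaa' = aaaaaa ✓
- |xy| = 2 ≤ 3 ✓
- |y| = 2 > 0 ✓

All pumping lemma constraints are satisfied.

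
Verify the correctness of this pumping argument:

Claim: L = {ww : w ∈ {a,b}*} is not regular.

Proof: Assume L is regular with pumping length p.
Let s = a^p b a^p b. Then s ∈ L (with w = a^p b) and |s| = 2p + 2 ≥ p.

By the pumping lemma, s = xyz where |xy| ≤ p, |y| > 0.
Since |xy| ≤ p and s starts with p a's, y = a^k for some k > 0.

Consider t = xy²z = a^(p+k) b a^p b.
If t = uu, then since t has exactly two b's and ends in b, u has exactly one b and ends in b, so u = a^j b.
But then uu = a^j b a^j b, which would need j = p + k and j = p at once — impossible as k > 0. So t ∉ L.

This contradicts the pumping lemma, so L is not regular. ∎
The proof is correct.

This proof is valid because:
1. s = a^p b a^p b is in L and is chosen in terms of p, so |s| ≥ p holds for every p
2. The decomposition analysis is correct: |xy| ≤ p forces y to lie inside the leading a's
3. The contradiction is valid: the argument shows a^(p+k) b a^p b cannot be split into two equal halves
4. The conclusion follows logically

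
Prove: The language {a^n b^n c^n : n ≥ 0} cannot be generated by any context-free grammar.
Assume for contradiction that L is context-free, and let p ≥ 1 be the pumping length given by the pumping lemma for CFLs.
Choose s = a^p b^p c^p. Then s ∈ L and |s| = 3p ≥ p.
By the CFL pumping lemma, s = uvxyz for some u, v, x, y, z with |vxy| ≤ p, |vy| ≥ 1, and uv^i xy^i z ∈ L for every i ≥ 0.

Because |vxy| ≤ p, the window vxy cannot contain both an a and a c: any substring of s containing both must include the entire block b^p plus at least one a and one c, so it has length ≥ p + 2 > p.
Hence at least one of the letters a, c does not occur in vy at all.

Take i = 0: the string uxz is obtained from s by deleting |vy| ≥ 1 symbols, so |uxz| = 3p − |vy| < 3p.
But the letter (a or c) that does not occur in vy still occurs exactly p times in uxz. Every string of L with exactly p copies of some letter is a^p b^p c^p, of length 3p. Since |uxz| < 3p, uxz ∉ L.

This contradicts the CFL pumping lemma, which requires uv^i xy^i z ∈ L for all i ≥ 0.
Hence L = {a^n b^n c^n : n ≥ 0} is not context-free. ∎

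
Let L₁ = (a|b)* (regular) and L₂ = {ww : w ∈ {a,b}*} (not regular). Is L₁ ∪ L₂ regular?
Yes — L₁ ∪ L₂ is regular.

{ww} ⊆ (a|b)*, so L₁ ∪ L₂ = (a|b)*, which is regular.

Note that the bare facts "L₁ regular, L₂ non-regular" do not settle the question by themselves: the closure of regular languages under ∪, ∩, complement and difference applies only when BOTH operands are regular. With a non-regular operand the result can come out regular or non-regular depending on the specific languages, so one has to work out L₁ ∪ L₂ for this particular pair, as above.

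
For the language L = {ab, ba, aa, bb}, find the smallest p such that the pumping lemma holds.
p = 3

For a finite language L, the pumping lemma holds vacuously if p > max|s| for s ∈ L.

The longest string in L = {ab, ba, aa, bb} has length 2.
If p = 3, then no string s ∈ L has |s| ≥ p, so the condition is vacuously true.

The minimum pumping length is p = 3.

Why no smaller p works: for any p ≤ 2, the longest string s ∈ L has |s| = 2 ≥ p, so it would
have to be pumpable; but pumping up (i = 2, 3, ...) produces ever longer strings, which cannot all lie in the
finite language L. So the pumping property fails for every p ≤ 2.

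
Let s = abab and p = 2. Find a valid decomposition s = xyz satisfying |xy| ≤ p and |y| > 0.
x = '', y = 'ab', z = 'ab'

For s = abab and p = 2, one valid decomposition is:
- x = '' (length 0)
- y = 'ab' (length 2)
- z = 'ab' (length 2)

Verification:
- xyz = '' + 'ab' + 'ab' = abab ✓
- |xy| = 2 ≤ 2 ✓
- |y| = 2 > 0 ✓

All pumping lemma constraints are satisfied.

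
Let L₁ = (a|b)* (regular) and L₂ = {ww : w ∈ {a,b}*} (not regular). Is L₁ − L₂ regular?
No — L₁ − L₂ is not regular.

L₁ − L₂ is the complement of {ww} within {a,b}*. If it were regular, its complement {ww} would be regular as well (regular languages are closed under complement) — contradiction. So L₁ − L₂ is not regular.

Note that the bare facts "L₁ regular, L₂ non-regular" do not settle the question by themselves: the closure of regular languages under ∪, ∩, complement and difference applies only when BOTH operands are regular. With a non-regular operand the result can come out regular or non-regular depending on the specific languages, so one has to work out L₁ − L₂ for this particular pair, as above.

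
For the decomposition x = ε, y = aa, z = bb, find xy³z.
aaaaaabb

Given x = '', y = 'aa', z = 'bb' and i = 3:

xy^3z = x + y·y·...·y (3 times) + z
       = '' + 'aa'^3 + 'bb'
       = '' + 'aaaaaa' + 'bb'
       = 'aaaaaabb'

The pumped string is 'aaaaaabb' with length 8.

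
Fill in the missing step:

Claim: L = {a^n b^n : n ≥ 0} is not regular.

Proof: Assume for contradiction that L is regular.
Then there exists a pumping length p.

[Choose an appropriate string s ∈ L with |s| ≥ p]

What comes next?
s = a^p b^p

This string is in L (has equal a's and b's) and has length 2p ≥ p.
Any decomposition xyz with |xy| ≤ p means y consists only of a's,
so pumping will unbalance the counts.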